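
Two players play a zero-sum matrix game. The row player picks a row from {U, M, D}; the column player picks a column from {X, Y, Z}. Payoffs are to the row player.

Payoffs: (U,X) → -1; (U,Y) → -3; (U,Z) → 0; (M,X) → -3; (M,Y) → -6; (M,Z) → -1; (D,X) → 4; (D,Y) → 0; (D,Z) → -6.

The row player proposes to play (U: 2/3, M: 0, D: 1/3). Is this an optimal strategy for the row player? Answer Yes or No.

Against X this mix gives (2/3)·(-1) + (1/3)·4 = 2/3.
Against Y this mix gives (2/3)·(-3) + (1/3)·0 = -2.
Against Z this mix gives (2/3)·0 + (1/3)·(-6) = -2.
All of the column player's active replies (Y, Z) yield -2, and no column does worse for the row player. The mix makes the column player indifferent and guarantees -2, so it is optimal.

Yes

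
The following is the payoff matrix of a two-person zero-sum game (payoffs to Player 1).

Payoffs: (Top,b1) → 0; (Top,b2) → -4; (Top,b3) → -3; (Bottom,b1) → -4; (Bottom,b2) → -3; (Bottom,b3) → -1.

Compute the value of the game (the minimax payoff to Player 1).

Row minima: Top → -4, Bottom → -4; maximin = -4.
Column maxima: b1 → 0, b2 → -3, b3 → -1; minimax = -3.
-4 ≠ -3, so there is no saddle point; optimal play is mixed.
b3 is strictly dominated by b2 (it gives Player 1 strictly more in every row), so Player 2 never plays it.
On the remaining 2×2 (Top, Bottom vs b1, b2):
Let Player 1 play Top with probability p. Expected payoff against b1: 0p + (-4)(1−p) = 4p − 4; against b2: (-4)p + (-3)(1−p) = −p − 3.
Setting these equal: 4p − 4 = −p − 3 ⇒ 5p = 1 ⇒ p = 1/5, and the value is (4)·(1/5) − 4 = -16/5.
For Player 2: with q = P(b1), equating Top's and Bottom's payoffs gives 4q − 4 = −q − 3 ⇒ q = 1/5.

-16/5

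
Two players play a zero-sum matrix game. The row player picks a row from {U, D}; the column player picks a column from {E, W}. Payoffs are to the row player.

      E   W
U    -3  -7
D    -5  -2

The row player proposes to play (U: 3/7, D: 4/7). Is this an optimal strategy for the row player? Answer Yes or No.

Against E this mix gives (3/7)·(-3) + (4/7)·(-5) = -29/7.
Against W this mix gives (3/7)·(-7) + (4/7)·(-2) = -29/7.
All of the column player's active replies (E, W) yield -29/7, and no column does worse for the row player. The mix makes the column player indifferent and guarantees -29/7, so it is optimal.

Yes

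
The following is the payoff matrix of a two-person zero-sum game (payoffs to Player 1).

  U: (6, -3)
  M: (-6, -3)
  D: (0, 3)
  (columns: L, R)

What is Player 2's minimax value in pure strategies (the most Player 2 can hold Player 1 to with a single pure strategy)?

Column maxima: L → 6, R → 3.
The smallest of these is 3.

3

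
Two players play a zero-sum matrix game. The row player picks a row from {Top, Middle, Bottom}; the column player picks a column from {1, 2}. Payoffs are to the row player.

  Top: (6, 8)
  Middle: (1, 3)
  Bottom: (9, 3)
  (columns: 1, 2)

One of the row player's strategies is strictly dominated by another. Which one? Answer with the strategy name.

Middle

Top gives a strictly higher payoff than Middle against every column: 6 > 1, 8 > 3.
So Middle is strictly dominated and the row player never plays it.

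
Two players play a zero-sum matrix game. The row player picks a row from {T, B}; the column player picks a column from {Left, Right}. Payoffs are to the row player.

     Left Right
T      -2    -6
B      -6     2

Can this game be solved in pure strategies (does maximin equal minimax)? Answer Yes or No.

No

Row minima: T → -6, B → -6; maximin = -6.
Column maxima: Left → -2, Right → 2; minimax = -2.
-6 ≠ -2, so no pure-strategy equilibrium exists.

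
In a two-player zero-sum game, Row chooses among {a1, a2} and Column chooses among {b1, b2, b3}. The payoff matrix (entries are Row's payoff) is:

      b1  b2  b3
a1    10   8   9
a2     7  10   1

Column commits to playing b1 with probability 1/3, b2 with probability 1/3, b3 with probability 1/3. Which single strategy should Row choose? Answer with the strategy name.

Expected payoff of a1: (1/3)·10 + (1/3)·8 + (1/3)·9 = 9.
Expected payoff of a2: (1/3)·7 + (1/3)·10 + (1/3)·1 = 6.
The largest is 9, so Row's best response is a1.

a1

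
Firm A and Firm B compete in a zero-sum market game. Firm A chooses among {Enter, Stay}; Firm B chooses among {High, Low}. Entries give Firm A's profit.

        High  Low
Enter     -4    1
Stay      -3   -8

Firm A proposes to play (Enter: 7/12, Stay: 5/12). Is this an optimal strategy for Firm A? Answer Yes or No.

No

Against High this mix gives (7/12)·(-4) + (5/12)·(-3) = -43/12.
Against Low this mix gives (7/12)·1 + (5/12)·(-8) = -11/4.
Firm B will play High, holding Firm A to -43/12. Shifting weight toward the row that does better against High would raise this floor (the equalizing mix achieves -7/2 against both High and Low), so the proposed strategy is not optimal.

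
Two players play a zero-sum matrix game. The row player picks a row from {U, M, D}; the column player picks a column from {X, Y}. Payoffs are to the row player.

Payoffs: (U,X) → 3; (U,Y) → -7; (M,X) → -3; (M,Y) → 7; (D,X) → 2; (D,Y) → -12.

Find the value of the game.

0

Row minima: U → -7, M → -3, D → -12; maximin = -3.
Column maxima: X → 3, Y → 7; minimax = 3.
-3 ≠ 3, so there is no saddle point; optimal play is mixed.
D is strictly dominated by U, so the row player never plays it.
On the remaining 2×2 (U, M vs X, Y):
Let the row player play U with probability p. Expected payoff against X: 3p + (-3)(1−p) = 6p − 3; against Y: (-7)p + 7(1−p) = −14p + 7.
Setting these equal: 6p − 3 = −14p + 7 ⇒ 20p = 10 ⇒ p = 1/2, and the value is (6)·(1/2) − 3 = 0.
For the column player: with q = P(X), equating U's and M's payoffs gives 10q − 7 = −10q + 7 ⇒ q = 7/10.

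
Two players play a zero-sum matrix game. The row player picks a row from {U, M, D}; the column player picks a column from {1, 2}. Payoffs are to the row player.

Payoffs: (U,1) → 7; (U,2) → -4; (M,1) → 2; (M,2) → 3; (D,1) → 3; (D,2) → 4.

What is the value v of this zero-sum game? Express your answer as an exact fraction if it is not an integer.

10/3

Row minima: U → -4, M → 2, D → 3; maximin = 3.
Column maxima: 1 → 7, 2 → 4; minimax = 4.
3 ≠ 4, so there is no saddle point; optimal play is mixed.
M is strictly dominated by D, so the row player never plays it.
On the remaining 2×2 (U, D vs 1, 2):
Let the row player play U with probability p. Expected payoff against 1: 7p + 3(1−p) = 4p + 3; against 2: (-4)p + 4(1−p) = −8p + 4.
Setting these equal: 4p + 3 = −8p + 4 ⇒ 12p = 1 ⇒ p = 1/12, and the value is (4)·(1/12) + 3 = 10/3.
For the column player: with q = P(1), equating U's and D's payoffs gives 11q − 4 = −q + 4 ⇒ q = 2/3.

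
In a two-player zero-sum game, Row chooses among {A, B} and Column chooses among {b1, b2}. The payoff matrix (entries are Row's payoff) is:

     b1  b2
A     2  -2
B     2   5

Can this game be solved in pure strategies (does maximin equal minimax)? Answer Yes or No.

Yes

Row minima: A → -2, B → 2; maximin = 2.
Column maxima: b1 → 2, b2 → 5; minimax = 2.
maximin = minimax = 2, so a saddle point exists.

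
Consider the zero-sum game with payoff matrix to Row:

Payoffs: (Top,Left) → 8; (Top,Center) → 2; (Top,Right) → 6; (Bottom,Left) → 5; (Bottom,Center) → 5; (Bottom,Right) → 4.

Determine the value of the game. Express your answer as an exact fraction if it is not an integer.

Row minima: Top → 2, Bottom → 4; maximin = 4.
Column maxima: Left → 8, Center → 5, Right → 6; minimax = 5.
4 ≠ 5, so there is no saddle point; optimal play is mixed.
Left is strictly dominated by Right (it gives Row strictly more in every row), so Column never plays it.
On the remaining 2×2 (Top, Bottom vs Center, Right):
Let Row play Top with probability p. Expected payoff against Center: 2p + 5(1−p) = −3p + 5; against Right: 6p + 4(1−p) = 2p + 4.
Setting these equal: −3p + 5 = 2p + 4 ⇒ −5p = -1 ⇒ p = 1/5, and the value is (-3)·(1/5) + 5 = 22/5.
For Column: with q = P(Center), equating Top's and Bottom's payoffs gives −4q + 6 = q + 4 ⇒ q = 2/5.

22/5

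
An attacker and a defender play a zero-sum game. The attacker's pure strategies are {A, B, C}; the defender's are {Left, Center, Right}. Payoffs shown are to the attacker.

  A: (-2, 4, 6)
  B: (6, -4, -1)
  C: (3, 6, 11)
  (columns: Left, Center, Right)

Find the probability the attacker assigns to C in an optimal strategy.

10/13

Row minima: A → -2, B → -4, C → 3; maximin = 3.
Column maxima: Left → 6, Center → 6, Right → 11; minimax = 6.
3 ≠ 6, so there is no saddle point; optimal play is mixed.
A is strictly dominated by C, so the attacker never plays it.
Right is strictly dominated by Center (it gives the attacker strictly more in every row), so the defender never plays it.
On the remaining 2×2 (B, C vs Left, Center):
Let the attacker play B with probability p. Expected payoff against Left: 6p + 3(1−p) = 3p + 3; against Center: (-4)p + 6(1−p) = −10p + 6.
Setting these equal: 3p + 3 = −10p + 6 ⇒ 13p = 3 ⇒ p = 3/13, and the value is (3)·(3/13) + 3 = 48/13.
For the defender: with q = P(Left), equating B's and C's payoffs gives 10q − 4 = −3q + 6 ⇒ q = 10/13.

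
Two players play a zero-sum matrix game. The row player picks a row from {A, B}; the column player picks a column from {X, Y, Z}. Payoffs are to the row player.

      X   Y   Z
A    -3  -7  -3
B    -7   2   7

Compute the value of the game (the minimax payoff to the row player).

-55/13

Row minima: A → -7, B → -7; maximin = -7.
Column maxima: X → -3, Y → 2, Z → 7; minimax = -3.
-7 ≠ -3, so there is no saddle point; optimal play is mixed.
Z is strictly dominated by Y (it gives the row player strictly more in every row), so the column player never plays it.
On the remaining 2×2 (A, B vs X, Y):
Let the row player play A with probability p. Expected payoff against X: (-3)p + (-7)(1−p) = 4p − 7; against Y: (-7)p + 2(1−p) = −9p + 2.
Setting these equal: 4p − 7 = −9p + 2 ⇒ 13p = 9 ⇒ p = 9/13, and the value is (4)·(9/13) − 7 = -55/13.
For the column player: with q = P(X), equating A's and B's payoffs gives 4q − 7 = −9q + 2 ⇒ q = 9/13.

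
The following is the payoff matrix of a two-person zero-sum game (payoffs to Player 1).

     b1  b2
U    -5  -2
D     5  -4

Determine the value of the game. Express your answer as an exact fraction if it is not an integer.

-5/2

Row minima: U → -5, D → -4; maximin = -4.
Column maxima: b1 → 5, b2 → -2; minimax = -2.
-4 ≠ -2, so there is no saddle point; optimal play is mixed.
Let Player 1 play U with probability p. Expected payoff against b1: (-5)p + 5(1−p) = −10p + 5; against b2: (-2)p + (-4)(1−p) = 2p − 4.
Setting these equal: −10p + 5 = 2p − 4 ⇒ −12p = -9 ⇒ p = 3/4, and the value is (-10)·(3/4) + 5 = -5/2.
For Player 2: with q = P(b1), equating U's and D's payoffs gives −3q − 2 = 9q − 4 ⇒ q = 1/6.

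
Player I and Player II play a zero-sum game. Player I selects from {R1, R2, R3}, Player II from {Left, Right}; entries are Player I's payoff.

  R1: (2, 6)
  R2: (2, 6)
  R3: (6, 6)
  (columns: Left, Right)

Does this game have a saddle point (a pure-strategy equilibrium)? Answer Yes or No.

Row minima: R1 → 2, R2 → 2, R3 → 6; maximin = 6.
Column maxima: Left → 6, Right → 6; minimax = 6.
maximin = minimax = 6, so a saddle point exists.

Yes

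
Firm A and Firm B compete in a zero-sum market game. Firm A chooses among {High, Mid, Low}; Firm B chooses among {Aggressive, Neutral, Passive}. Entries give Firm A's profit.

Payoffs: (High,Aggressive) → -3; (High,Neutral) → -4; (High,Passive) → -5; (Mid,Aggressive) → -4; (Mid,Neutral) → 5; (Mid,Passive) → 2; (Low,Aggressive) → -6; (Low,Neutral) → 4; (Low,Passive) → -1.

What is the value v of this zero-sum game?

-13/4

Row minima: High → -5, Mid → -4, Low → -6; maximin = -4.
Column maxima: Aggressive → -3, Neutral → 5, Passive → 2; minimax = -3.
-4 ≠ -3, so there is no saddle point; optimal play is mixed.
Low is strictly dominated by Mid, so Firm A never plays it.
Neutral is strictly dominated by Passive (it gives Firm A strictly more in every row), so Firm B never plays it.
On the remaining 2×2 (High, Mid vs Aggressive, Passive):
Let Firm A play High with probability p. Expected payoff against Aggressive: (-3)p + (-4)(1−p) = p − 4; against Passive: (-5)p + 2(1−p) = −7p + 2.
Setting these equal: p − 4 = −7p + 2 ⇒ 8p = 6 ⇒ p = 3/4, and the value is (1)·(3/4) − 4 = -13/4.
For Firm B: with q = P(Aggressive), equating High's and Mid's payoffs gives 2q − 5 = −6q + 2 ⇒ q = 7/8.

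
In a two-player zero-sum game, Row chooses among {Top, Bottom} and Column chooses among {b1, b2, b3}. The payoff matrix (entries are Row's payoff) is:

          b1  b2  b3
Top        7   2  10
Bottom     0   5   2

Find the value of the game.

7/2

Row minima: Top → 2, Bottom → 0; maximin = 2.
Column maxima: b1 → 7, b2 → 5, b3 → 10; minimax = 5.
2 ≠ 5, so there is no saddle point; optimal play is mixed.
b3 is strictly dominated by b1 (it gives Row strictly more in every row), so Column never plays it.
On the remaining 2×2 (Top, Bottom vs b1, b2):
Let Row play Top with probability p. Expected payoff against b1: 7p + 0(1−p) = 7p; against b2: 2p + 5(1−p) = −3p + 5.
Setting these equal: 7p = −3p + 5 ⇒ 10p = 5 ⇒ p = 1/2, and the value is (7)·(1/2) = 7/2.
For Column: with q = P(b1), equating Top's and Bottom's payoffs gives 5q + 2 = −5q + 5 ⇒ q = 3/10.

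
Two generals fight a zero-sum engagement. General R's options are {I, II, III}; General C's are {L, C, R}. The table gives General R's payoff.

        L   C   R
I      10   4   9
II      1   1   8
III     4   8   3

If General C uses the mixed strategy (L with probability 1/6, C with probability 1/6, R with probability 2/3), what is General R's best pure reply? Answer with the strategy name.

I

Expected payoff of I: (1/6)·10 + (1/6)·4 + (2/3)·9 = 25/3.
Expected payoff of II: (1/6)·1 + (1/6)·1 + (2/3)·8 = 17/3.
Expected payoff of III: (1/6)·4 + (1/6)·8 + (2/3)·3 = 4.
The largest is 25/3, so General R's best response is I.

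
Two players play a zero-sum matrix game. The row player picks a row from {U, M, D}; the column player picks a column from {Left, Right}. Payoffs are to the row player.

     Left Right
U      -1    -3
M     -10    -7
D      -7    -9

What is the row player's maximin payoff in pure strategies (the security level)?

Row minima: U → -3, M → -10, D → -9.
The best of these is -3.

-3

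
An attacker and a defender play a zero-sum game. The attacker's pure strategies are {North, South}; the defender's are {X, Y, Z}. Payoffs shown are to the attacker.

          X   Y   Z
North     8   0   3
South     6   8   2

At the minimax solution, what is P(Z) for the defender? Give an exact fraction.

Row minima: North → 0, South → 2; maximin = 2.
Column maxima: X → 8, Y → 8, Z → 3; minimax = 3.
2 ≠ 3, so there is no saddle point; optimal play is mixed.
X is strictly dominated by Z (it gives the attacker strictly more in every row), so the defender never plays it.
On the remaining 2×2 (North, South vs Y, Z):
Let the attacker play North with probability p. Expected payoff against Y: 0p + 8(1−p) = −8p + 8; against Z: 3p + 2(1−p) = p + 2.
Setting these equal: −8p + 8 = p + 2 ⇒ −9p = -6 ⇒ p = 2/3, and the value is (-8)·(2/3) + 8 = 8/3.
For the defender: with q = P(Y), equating North's and South's payoffs gives −3q + 3 = 6q + 2 ⇒ q = 1/9.

8/9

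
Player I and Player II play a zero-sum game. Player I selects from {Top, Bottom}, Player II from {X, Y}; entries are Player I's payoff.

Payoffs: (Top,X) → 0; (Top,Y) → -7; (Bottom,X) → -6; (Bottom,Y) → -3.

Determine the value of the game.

-21/5

Row minima: Top → -7, Bottom → -6; maximin = -6.
Column maxima: X → 0, Y → -3; minimax = -3.
-6 ≠ -3, so there is no saddle point; optimal play is mixed.
Let Player I play Top with probability p. Expected payoff against X: 0p + (-6)(1−p) = 6p − 6; against Y: (-7)p + (-3)(1−p) = −4p − 3.
Setting these equal: 6p − 6 = −4p − 3 ⇒ 10p = 3 ⇒ p = 3/10, and the value is (6)·(3/10) − 6 = -21/5.
For Player II: with q = P(X), equating Top's and Bottom's payoffs gives 7q − 7 = −3q − 3 ⇒ q = 2/5.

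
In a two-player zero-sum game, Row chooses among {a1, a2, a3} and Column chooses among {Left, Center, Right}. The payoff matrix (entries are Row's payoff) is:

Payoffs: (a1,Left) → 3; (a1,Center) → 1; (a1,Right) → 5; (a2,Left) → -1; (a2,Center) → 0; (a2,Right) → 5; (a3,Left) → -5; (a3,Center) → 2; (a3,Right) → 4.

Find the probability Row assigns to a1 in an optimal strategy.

Row minima: a1 → 1, a2 → -1, a3 → -5; maximin = 1.
Column maxima: Left → 3, Center → 2, Right → 5; minimax = 2.
1 ≠ 2, so there is no saddle point; optimal play is mixed.
Right is strictly dominated by Left (it gives Row strictly more in every row), so Column never plays it.
With Right eliminated, a2 is strictly dominated by a1 (a1 gives Row strictly more in every remaining column), so Row never plays it.
On the remaining 2×2 (a1, a3 vs Left, Center):
Let Row play a1 with probability p. Expected payoff against Left: 3p + (-5)(1−p) = 8p − 5; against Center: 1p + 2(1−p) = −p + 2.
Setting these equal: 8p − 5 = −p + 2 ⇒ 9p = 7 ⇒ p = 7/9, and the value is (8)·(7/9) − 5 = 11/9.
For Column: with q = P(Left), equating a1's and a3's payoffs gives 2q + 1 = −7q + 2 ⇒ q = 1/9.

7/9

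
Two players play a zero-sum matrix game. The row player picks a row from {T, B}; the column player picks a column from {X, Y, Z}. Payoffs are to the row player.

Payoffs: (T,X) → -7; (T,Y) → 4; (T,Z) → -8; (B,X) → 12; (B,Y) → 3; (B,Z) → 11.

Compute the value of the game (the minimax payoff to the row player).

17/5

Row minima: T → -8, B → 3; maximin = 3.
Column maxima: X → 12, Y → 4, Z → 11; minimax = 4.
3 ≠ 4, so there is no saddle point; optimal play is mixed.
X is strictly dominated by Z (it gives the row player strictly more in every row), so the column player never plays it.
On the remaining 2×2 (T, B vs Y, Z):
Let the row player play T with probability p. Expected payoff against Y: 4p + 3(1−p) = p + 3; against Z: (-8)p + 11(1−p) = −19p + 11.
Setting these equal: p + 3 = −19p + 11 ⇒ 20p = 8 ⇒ p = 2/5, and the value is (1)·(2/5) + 3 = 17/5.
For the column player: with q = P(Y), equating T's and B's payoffs gives 12q − 8 = −8q + 11 ⇒ q = 19/20.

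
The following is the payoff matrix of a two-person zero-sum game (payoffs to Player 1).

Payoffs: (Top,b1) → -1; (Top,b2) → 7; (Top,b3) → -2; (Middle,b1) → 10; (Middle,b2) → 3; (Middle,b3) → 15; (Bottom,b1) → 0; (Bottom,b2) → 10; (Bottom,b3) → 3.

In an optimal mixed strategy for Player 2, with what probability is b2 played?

10/17

Row minima: Top → -2, Middle → 3, Bottom → 0; maximin = 3.
Column maxima: b1 → 10, b2 → 10, b3 → 15; minimax = 10.
3 ≠ 10, so there is no saddle point; optimal play is mixed.
Top is strictly dominated by Bottom, so Player 1 never plays it.
With Top eliminated, b3 is strictly dominated by b1 (it gives Player 1 strictly more in every remaining row), so Player 2 never plays it.
On the remaining 2×2 (Middle, Bottom vs b1, b2):
Let Player 1 play Middle with probability p. Expected payoff against b1: 10p + 0(1−p) = 10p; against b2: 3p + 10(1−p) = −7p + 10.
Setting these equal: 10p = −7p + 10 ⇒ 17p = 10 ⇒ p = 10/17, and the value is (10)·(10/17) = 100/17.
For Player 2: with q = P(b1), equating Middle's and Bottom's payoffs gives 7q + 3 = −10q + 10 ⇒ q = 7/17.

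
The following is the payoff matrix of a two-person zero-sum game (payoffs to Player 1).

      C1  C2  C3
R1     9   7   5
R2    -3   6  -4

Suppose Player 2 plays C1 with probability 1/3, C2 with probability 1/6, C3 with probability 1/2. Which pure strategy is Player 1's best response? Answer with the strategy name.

R1

Expected payoff of R1: (1/3)·9 + (1/6)·7 + (1/2)·5 = 20/3.
Expected payoff of R2: (1/3)·(-3) + (1/6)·6 + (1/2)·(-4) = -2.
The largest is 20/3, so Player 1's best response is R1.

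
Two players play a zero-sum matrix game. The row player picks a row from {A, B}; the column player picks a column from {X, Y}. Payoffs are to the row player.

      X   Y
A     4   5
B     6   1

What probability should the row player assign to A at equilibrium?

Row minima: A → 4, B → 1; maximin = 4.
Column maxima: X → 6, Y → 5; minimax = 5.
4 ≠ 5, so there is no saddle point; optimal play is mixed.
Let the row player play A with probability p. Expected payoff against X: 4p + 6(1−p) = −2p + 6; against Y: 5p + 1(1−p) = 4p + 1.
Setting these equal: −2p + 6 = 4p + 1 ⇒ −6p = -5 ⇒ p = 5/6, and the value is (-2)·(5/6) + 6 = 13/3.
For the column player: with q = P(X), equating A's and B's payoffs gives −q + 5 = 5q + 1 ⇒ q = 2/3.

5/6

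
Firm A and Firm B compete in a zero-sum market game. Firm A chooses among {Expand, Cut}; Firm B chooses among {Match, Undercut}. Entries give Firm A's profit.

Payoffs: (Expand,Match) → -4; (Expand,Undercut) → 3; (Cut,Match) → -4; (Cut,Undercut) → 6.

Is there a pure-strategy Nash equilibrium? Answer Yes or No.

Row minima: Expand → -4, Cut → -4; maximin = -4.
Column maxima: Match → -4, Undercut → 6; minimax = -4.
maximin = minimax = -4, so a saddle point exists.

Yes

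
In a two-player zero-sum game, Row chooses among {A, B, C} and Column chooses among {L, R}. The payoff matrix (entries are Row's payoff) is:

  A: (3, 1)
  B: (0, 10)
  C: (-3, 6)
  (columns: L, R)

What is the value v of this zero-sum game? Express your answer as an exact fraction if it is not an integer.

5/2

Row minima: A → 1, B → 0, C → -3; maximin = 1.
Column maxima: L → 3, R → 10; minimax = 3.
1 ≠ 3, so there is no saddle point; optimal play is mixed.
C is strictly dominated by B, so Row never plays it.
On the remaining 2×2 (A, B vs L, R):
Let Row play A with probability p. Expected payoff against L: 3p + 0(1−p) = 3p; against R: 1p + 10(1−p) = −9p + 10.
Setting these equal: 3p = −9p + 10 ⇒ 12p = 10 ⇒ p = 5/6, and the value is (3)·(5/6) = 5/2.
For Column: with q = P(L), equating A's and B's payoffs gives 2q + 1 = −10q + 10 ⇒ q = 3/4.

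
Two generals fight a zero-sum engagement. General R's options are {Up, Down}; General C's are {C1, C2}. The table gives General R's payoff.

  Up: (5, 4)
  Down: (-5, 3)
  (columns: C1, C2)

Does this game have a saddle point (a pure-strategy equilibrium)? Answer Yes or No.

Yes

Row minima: Up → 4, Down → -5; maximin = 4.
Column maxima: C1 → 5, C2 → 4; minimax = 4.
maximin = minimax = 4, so a saddle point exists.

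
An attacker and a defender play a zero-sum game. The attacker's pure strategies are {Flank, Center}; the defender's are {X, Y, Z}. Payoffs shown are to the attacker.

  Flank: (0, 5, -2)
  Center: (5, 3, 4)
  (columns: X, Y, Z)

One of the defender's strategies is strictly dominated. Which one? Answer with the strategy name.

X

Z holds the attacker's payoff strictly below X in every row: -2 < 0, 4 < 5.
So X is strictly dominated for the defender.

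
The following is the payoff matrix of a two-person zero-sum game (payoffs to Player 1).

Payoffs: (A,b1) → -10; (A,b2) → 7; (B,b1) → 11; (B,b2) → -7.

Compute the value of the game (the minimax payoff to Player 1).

1/5

Row minima: A → -10, B → -7; maximin = -7.
Column maxima: b1 → 11, b2 → 7; minimax = 7.
-7 ≠ 7, so there is no saddle point; optimal play is mixed.
Let Player 1 play A with probability p. Expected payoff against b1: (-10)p + 11(1−p) = −21p + 11; against b2: 7p + (-7)(1−p) = 14p − 7.
Setting these equal: −21p + 11 = 14p − 7 ⇒ −35p = -18 ⇒ p = 18/35, and the value is (-21)·(18/35) + 11 = 1/5.
For Player 2: with q = P(b1), equating A's and B's payoffs gives −17q + 7 = 18q − 7 ⇒ q = 2/5.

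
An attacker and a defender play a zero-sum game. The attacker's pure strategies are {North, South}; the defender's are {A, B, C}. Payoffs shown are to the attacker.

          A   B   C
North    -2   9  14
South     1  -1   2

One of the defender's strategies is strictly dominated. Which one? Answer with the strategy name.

A holds the attacker's payoff strictly below C in every row: -2 < 14, 1 < 2.
So C is strictly dominated for the defender.

C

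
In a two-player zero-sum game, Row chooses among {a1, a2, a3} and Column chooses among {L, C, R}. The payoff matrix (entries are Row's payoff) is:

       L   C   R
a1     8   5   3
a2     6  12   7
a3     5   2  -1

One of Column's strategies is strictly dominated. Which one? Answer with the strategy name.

C

R holds Row's payoff strictly below C in every row: 3 < 5, 7 < 12, -1 < 2.
So C is strictly dominated for Column.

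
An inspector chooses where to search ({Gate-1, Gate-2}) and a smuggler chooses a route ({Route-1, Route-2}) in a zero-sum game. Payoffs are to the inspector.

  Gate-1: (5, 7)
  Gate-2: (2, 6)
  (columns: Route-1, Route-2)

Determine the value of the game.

5

Row minima: Gate-1 → 5, Gate-2 → 2; maximin = 5.
Column maxima: Route-1 → 5, Route-2 → 7; minimax = 5.
Since maximin = minimax = 5, there is a saddle point and the value is 5.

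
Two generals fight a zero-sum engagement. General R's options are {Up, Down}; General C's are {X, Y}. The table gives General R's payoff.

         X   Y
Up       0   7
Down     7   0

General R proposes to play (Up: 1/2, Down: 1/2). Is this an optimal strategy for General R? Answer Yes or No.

Yes

Against X this mix gives (1/2)·0 + (1/2)·7 = 7/2.
Against Y this mix gives (1/2)·7 + (1/2)·0 = 7/2.
All of General C's active replies (X, Y) yield 7/2, and no column does worse for General R. The mix makes General C indifferent and guarantees 7/2, so it is optimal.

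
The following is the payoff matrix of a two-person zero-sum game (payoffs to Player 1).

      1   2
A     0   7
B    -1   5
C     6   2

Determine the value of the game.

Row minima: A → 0, B → -1, C → 2; maximin = 2.
Column maxima: 1 → 6, 2 → 7; minimax = 6.
2 ≠ 6, so there is no saddle point; optimal play is mixed.
B is strictly dominated by A, so Player 1 never plays it.
On the remaining 2×2 (A, C vs 1, 2):
Let Player 1 play A with probability p. Expected payoff against 1: 0p + 6(1−p) = −6p + 6; against 2: 7p + 2(1−p) = 5p + 2.
Setting these equal: −6p + 6 = 5p + 2 ⇒ −11p = -4 ⇒ p = 4/11, and the value is (-6)·(4/11) + 6 = 42/11.
For Player 2: with q = P(1), equating A's and C's payoffs gives −7q + 7 = 4q + 2 ⇒ q = 5/11.

42/11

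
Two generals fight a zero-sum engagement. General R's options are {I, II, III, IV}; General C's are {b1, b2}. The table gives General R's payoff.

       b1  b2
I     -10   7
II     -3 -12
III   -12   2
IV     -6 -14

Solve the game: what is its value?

-141/26

Row minima: I → -10, II → -12, III → -12, IV → -14; maximin = -10.
Column maxima: b1 → -3, b2 → 7; minimax = -3.
-10 ≠ -3, so there is no saddle point; optimal play is mixed.
III is strictly dominated by I, so General R never plays it.
IV is strictly dominated by II, so General R never plays it.
On the remaining 2×2 (I, II vs b1, b2):
Let General R play I with probability p. Expected payoff against b1: (-10)p + (-3)(1−p) = −7p − 3; against b2: 7p + (-12)(1−p) = 19p − 12.
Setting these equal: −7p − 3 = 19p − 12 ⇒ −26p = -9 ⇒ p = 9/26, and the value is (-7)·(9/26) − 3 = -141/26.
For General C: with q = P(b1), equating I's and II's payoffs gives −17q + 7 = 9q − 12 ⇒ q = 19/26.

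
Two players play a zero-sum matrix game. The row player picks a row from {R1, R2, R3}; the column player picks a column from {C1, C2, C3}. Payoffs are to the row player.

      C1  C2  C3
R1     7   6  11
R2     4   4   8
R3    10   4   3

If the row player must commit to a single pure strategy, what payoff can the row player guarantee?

6

Row minima: R1 → 6, R2 → 4, R3 → 3.
The best of these is 6.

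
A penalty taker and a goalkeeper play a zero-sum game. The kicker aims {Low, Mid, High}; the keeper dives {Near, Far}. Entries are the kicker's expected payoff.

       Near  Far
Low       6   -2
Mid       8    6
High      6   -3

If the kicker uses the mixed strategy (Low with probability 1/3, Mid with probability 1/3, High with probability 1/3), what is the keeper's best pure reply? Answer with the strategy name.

Far

If the keeper plays Near, the kicker's expected payoff is (1/3)·6 + (1/3)·8 + (1/3)·6 = 20/3.
If the keeper plays Far, the kicker's expected payoff is (1/3)·(-2) + (1/3)·6 + (1/3)·(-3) = 1/3.
The keeper minimizes the kicker's payoff; the smallest is 1/3, so the best response is Far.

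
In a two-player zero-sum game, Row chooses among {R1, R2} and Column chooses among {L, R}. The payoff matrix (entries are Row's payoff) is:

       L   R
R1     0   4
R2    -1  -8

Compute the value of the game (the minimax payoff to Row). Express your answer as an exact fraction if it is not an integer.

Row minima: R1 → 0, R2 → -8; maximin = 0.
Column maxima: L → 0, R → 4; minimax = 0.
Since maximin = minimax = 0, there is a saddle point and the value is 0.

0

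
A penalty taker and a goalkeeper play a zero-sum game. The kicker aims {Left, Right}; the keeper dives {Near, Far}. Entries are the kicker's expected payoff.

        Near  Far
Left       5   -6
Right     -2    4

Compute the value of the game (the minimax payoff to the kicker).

8/17

Row minima: Left → -6, Right → -2; maximin = -2.
Column maxima: Near → 5, Far → 4; minimax = 4.
-2 ≠ 4, so there is no saddle point; optimal play is mixed.
Let the kicker play Left with probability p. Expected payoff against Near: 5p + (-2)(1−p) = 7p − 2; against Far: (-6)p + 4(1−p) = −10p + 4.
Setting these equal: 7p − 2 = −10p + 4 ⇒ 17p = 6 ⇒ p = 6/17, and the value is (7)·(6/17) − 2 = 8/17.
For the keeper: with q = P(Near), equating Left's and Right's payoffs gives 11q − 6 = −6q + 4 ⇒ q = 10/17.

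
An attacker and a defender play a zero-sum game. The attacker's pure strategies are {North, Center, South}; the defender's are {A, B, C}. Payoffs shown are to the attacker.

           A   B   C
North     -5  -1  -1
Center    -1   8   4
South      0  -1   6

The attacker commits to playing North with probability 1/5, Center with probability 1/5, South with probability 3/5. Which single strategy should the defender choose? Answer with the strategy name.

If the defender plays A, the attacker's expected payoff is (1/5)·(-5) + (1/5)·(-1) + (3/5)·0 = -6/5.
If the defender plays B, the attacker's expected payoff is (1/5)·(-1) + (1/5)·8 + (3/5)·(-1) = 4/5.
If the defender plays C, the attacker's expected payoff is (1/5)·(-1) + (1/5)·4 + (3/5)·6 = 21/5.
The defender minimizes the attacker's payoff; the smallest is -6/5, so the best response is A.

A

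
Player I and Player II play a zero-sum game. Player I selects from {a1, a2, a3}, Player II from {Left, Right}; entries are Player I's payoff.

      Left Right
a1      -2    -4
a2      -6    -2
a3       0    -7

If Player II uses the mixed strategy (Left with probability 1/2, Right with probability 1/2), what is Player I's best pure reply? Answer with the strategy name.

Expected payoff of a1: (1/2)·(-2) + (1/2)·(-4) = -3.
Expected payoff of a2: (1/2)·(-6) + (1/2)·(-2) = -4.
Expected payoff of a3: (1/2)·0 + (1/2)·(-7) = -7/2.
The largest is -3, so Player I's best response is a1.

a1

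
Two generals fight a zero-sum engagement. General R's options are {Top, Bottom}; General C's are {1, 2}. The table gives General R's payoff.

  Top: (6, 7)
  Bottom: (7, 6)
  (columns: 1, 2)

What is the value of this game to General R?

Row minima: Top → 6, Bottom → 6; maximin = 6.
Column maxima: 1 → 7, 2 → 7; minimax = 7.
6 ≠ 7, so there is no saddle point; optimal play is mixed.
Let General R play Top with probability p. Expected payoff against 1: 6p + 7(1−p) = −p + 7; against 2: 7p + 6(1−p) = p + 6.
Setting these equal: −p + 7 = p + 6 ⇒ −2p = -1 ⇒ p = 1/2, and the value is (-1)·(1/2) + 7 = 13/2.
For General C: with q = P(1), equating Top's and Bottom's payoffs gives −q + 7 = q + 6 ⇒ q = 1/2.

13/2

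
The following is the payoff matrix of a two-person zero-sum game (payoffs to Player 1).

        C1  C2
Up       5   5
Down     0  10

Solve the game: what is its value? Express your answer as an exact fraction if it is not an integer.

Row minima: Up → 5, Down → 0; maximin = 5.
Column maxima: C1 → 5, C2 → 10; minimax = 5.
Since maximin = minimax = 5, there is a saddle point and the value is 5.

5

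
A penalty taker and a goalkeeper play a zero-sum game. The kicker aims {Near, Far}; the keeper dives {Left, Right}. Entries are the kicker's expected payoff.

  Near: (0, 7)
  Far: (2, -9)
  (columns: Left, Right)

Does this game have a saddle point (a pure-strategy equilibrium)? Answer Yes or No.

Row minima: Near → 0, Far → -9; maximin = 0.
Column maxima: Left → 2, Right → 7; minimax = 2.
0 ≠ 2, so no pure-strategy equilibrium exists.

No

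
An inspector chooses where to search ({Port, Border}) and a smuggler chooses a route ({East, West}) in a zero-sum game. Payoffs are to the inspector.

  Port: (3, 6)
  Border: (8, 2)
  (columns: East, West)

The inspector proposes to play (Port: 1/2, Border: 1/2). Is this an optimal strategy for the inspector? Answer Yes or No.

No

Against East this mix gives (1/2)·3 + (1/2)·8 = 11/2.
Against West this mix gives (1/2)·6 + (1/2)·2 = 4.
The smuggler will play West, holding the inspector to 4. Shifting weight toward the row that does better against West would raise this floor (the equalizing mix achieves 14/3 against both West and East), so the proposed strategy is not optimal.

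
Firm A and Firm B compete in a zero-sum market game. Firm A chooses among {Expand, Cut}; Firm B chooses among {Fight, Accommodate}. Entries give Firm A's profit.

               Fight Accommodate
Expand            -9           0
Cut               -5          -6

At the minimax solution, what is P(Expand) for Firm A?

1/10

Row minima: Expand → -9, Cut → -6; maximin = -6.
Column maxima: Fight → -5, Accommodate → 0; minimax = -5.
-6 ≠ -5, so there is no saddle point; optimal play is mixed.
Let Firm A play Expand with probability p. Expected payoff against Fight: (-9)p + (-5)(1−p) = −4p − 5; against Accommodate: 0p + (-6)(1−p) = 6p − 6.
Setting these equal: −4p − 5 = 6p − 6 ⇒ −10p = -1 ⇒ p = 1/10, and the value is (-4)·(1/10) − 5 = -27/5.
For Firm B: with q = P(Fight), equating Expand's and Cut's payoffs gives −9q = q − 6 ⇒ q = 3/5.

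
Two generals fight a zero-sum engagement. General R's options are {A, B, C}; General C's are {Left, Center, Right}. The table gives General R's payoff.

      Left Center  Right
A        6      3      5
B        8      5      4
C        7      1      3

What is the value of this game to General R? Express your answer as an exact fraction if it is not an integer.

Row minima: A → 3, B → 4, C → 1; maximin = 4.
Column maxima: Left → 8, Center → 5, Right → 5; minimax = 5.
4 ≠ 5, so there is no saddle point; optimal play is mixed.
C is strictly dominated by B, so General R never plays it.
Left is strictly dominated by Center (it gives General R strictly more in every row), so General C never plays it.
On the remaining 2×2 (A, B vs Center, Right):
Let General R play A with probability p. Expected payoff against Center: 3p + 5(1−p) = −2p + 5; against Right: 5p + 4(1−p) = p + 4.
Setting these equal: −2p + 5 = p + 4 ⇒ −3p = -1 ⇒ p = 1/3, and the value is (-2)·(1/3) + 5 = 13/3.
For General C: with q = P(Center), equating A's and B's payoffs gives −2q + 5 = q + 4 ⇒ q = 1/3.

13/3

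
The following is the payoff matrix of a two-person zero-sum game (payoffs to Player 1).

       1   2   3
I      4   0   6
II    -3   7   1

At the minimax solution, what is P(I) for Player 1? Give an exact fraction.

Row minima: I → 0, II → -3; maximin = 0.
Column maxima: 1 → 4, 2 → 7, 3 → 6; minimax = 4.
0 ≠ 4, so there is no saddle point; optimal play is mixed.
3 is strictly dominated by 1 (it gives Player 1 strictly more in every row), so Player 2 never plays it.
On the remaining 2×2 (I, II vs 1, 2):
Let Player 1 play I with probability p. Expected payoff against 1: 4p + (-3)(1−p) = 7p − 3; against 2: 0p + 7(1−p) = −7p + 7.
Setting these equal: 7p − 3 = −7p + 7 ⇒ 14p = 10 ⇒ p = 5/7, and the value is (7)·(5/7) − 3 = 2.
For Player 2: with q = P(1), equating I's and II's payoffs gives 4q = −10q + 7 ⇒ q = 1/2.

5/7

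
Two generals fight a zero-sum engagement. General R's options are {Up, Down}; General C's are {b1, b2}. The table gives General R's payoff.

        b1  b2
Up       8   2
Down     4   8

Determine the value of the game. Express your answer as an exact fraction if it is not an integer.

Row minima: Up → 2, Down → 4; maximin = 4.
Column maxima: b1 → 8, b2 → 8; minimax = 8.
4 ≠ 8, so there is no saddle point; optimal play is mixed.
Let General R play Up with probability p. Expected payoff against b1: 8p + 4(1−p) = 4p + 4; against b2: 2p + 8(1−p) = −6p + 8.
Setting these equal: 4p + 4 = −6p + 8 ⇒ 10p = 4 ⇒ p = 2/5, and the value is (4)·(2/5) + 4 = 28/5.
For General C: with q = P(b1), equating Up's and Down's payoffs gives 6q + 2 = −4q + 8 ⇒ q = 3/5.

28/5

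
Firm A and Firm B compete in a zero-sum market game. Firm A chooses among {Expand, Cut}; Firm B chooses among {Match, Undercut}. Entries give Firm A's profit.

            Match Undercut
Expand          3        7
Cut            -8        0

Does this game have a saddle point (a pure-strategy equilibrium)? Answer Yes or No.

Row minima: Expand → 3, Cut → -8; maximin = 3.
Column maxima: Match → 3, Undercut → 7; minimax = 3.
maximin = minimax = 3, so a saddle point exists.

Yes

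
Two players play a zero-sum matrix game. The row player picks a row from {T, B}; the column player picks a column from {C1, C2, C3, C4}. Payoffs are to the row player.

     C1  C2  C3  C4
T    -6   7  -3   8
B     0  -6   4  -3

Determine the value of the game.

Row minima: T → -6, B → -6; maximin = -6.
Column maxima: C1 → 0, C2 → 7, C3 → 4, C4 → 8; minimax = 0.
-6 ≠ 0, so there is no saddle point; optimal play is mixed.
C3 is strictly dominated by C1 (it gives the row player strictly more in every row), so the column player never plays it.
C4 is strictly dominated by C2 (it gives the row player strictly more in every row), so the column player never plays it.
On the remaining 2×2 (T, B vs C1, C2):
Let the row player play T with probability p. Expected payoff against C1: (-6)p + 0(1−p) = −6p; against C2: 7p + (-6)(1−p) = 13p − 6.
Setting these equal: −6p = 13p − 6 ⇒ −19p = -6 ⇒ p = 6/19, and the value is (-6)·(6/19) = -36/19.
For the column player: with q = P(C1), equating T's and B's payoffs gives −13q + 7 = 6q − 6 ⇒ q = 13/19.

-36/19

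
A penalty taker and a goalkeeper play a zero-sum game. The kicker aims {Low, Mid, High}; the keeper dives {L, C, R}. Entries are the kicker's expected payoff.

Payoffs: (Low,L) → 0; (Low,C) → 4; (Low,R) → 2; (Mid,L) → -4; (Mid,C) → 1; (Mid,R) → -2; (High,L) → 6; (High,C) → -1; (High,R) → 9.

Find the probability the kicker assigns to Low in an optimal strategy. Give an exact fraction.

7/11

Row minima: Low → 0, Mid → -4, High → -1; maximin = 0.
Column maxima: L → 6, C → 4, R → 9; minimax = 4.
0 ≠ 4, so there is no saddle point; optimal play is mixed.
Mid is strictly dominated by Low, so the kicker never plays it.
R is strictly dominated by L (it gives the kicker strictly more in every row), so the keeper never plays it.
On the remaining 2×2 (Low, High vs L, C):
Let the kicker play Low with probability p. Expected payoff against L: 0p + 6(1−p) = −6p + 6; against C: 4p + (-1)(1−p) = 5p − 1.
Setting these equal: −6p + 6 = 5p − 1 ⇒ −11p = -7 ⇒ p = 7/11, and the value is (-6)·(7/11) + 6 = 24/11.
For the keeper: with q = P(L), equating Low's and High's payoffs gives −4q + 4 = 7q − 1 ⇒ q = 5/11.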